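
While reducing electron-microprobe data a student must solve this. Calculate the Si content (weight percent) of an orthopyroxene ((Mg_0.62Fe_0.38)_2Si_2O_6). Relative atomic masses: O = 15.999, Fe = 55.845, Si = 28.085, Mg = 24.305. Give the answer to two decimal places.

24.99 weight percent

M((Mg_0.62Fe_0.38)_2Si_2O_6) = 224.744 g/mol.
Si contributes 2 × 28.085 = 56.170 g per mole.
56.170/224.744 = 0.2499 → 24.99%.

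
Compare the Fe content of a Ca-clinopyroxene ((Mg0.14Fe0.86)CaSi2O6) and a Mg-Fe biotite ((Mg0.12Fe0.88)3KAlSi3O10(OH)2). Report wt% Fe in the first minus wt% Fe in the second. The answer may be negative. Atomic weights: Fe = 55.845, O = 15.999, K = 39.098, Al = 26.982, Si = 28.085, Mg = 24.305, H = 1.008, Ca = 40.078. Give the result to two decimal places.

-9.75 percentage points

Fe in (Mg0.14Fe0.86)CaSi2O6: molar mass 243.671 g/mol; 0.86×55.845 = 48.027 g → 19.71 wt%.
Fe in (Mg0.12Fe0.88)3KAlSi3O10(OH)2: molar mass 500.520 g/mol; 2.64×55.845 = 147.431 g → 29.46 wt%.
Difference = 19.71 − 29.46 = -9.75 percentage points.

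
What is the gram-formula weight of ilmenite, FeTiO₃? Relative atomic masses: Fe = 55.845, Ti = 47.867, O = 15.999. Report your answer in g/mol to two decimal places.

The formula mass is the sum 1(55.845) + 1(47.867) + 3(15.999).

151.71 g/mol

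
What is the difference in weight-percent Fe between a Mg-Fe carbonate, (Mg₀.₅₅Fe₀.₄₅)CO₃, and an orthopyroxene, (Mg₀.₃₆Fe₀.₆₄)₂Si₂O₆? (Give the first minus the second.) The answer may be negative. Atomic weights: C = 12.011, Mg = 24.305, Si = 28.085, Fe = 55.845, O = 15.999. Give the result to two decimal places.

First mineral: 25.130 g Fe in 98.506 g formula = 25.51 wt% Fe.
Second mineral: 71.482 g Fe in 241.145 g formula = 29.64 wt% Fe.
25.51% − 29.64% gives a difference of -4.13 percentage points.

-4.13 percentage points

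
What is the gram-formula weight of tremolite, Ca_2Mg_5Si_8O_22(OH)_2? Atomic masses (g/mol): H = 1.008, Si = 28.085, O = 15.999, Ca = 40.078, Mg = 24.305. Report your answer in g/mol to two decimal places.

812.35 g/mol

M = 2·40.078 + 5·24.305 + 8·28.085 + 24·15.999 + 2·1.008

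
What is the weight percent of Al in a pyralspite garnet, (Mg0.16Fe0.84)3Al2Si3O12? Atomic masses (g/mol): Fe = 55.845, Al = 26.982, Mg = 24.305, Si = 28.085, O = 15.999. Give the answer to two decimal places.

Formula mass = 0.48×24.305 + 2.52×55.845 + 2×26.982 + 3×28.085 + 12×15.999 = 482.603 g/mol, of which 53.964 g is Al.
So Al makes up 53.964/482.603 = 0.1118 of the mass, i.e. 11.18%.

11.18 mass %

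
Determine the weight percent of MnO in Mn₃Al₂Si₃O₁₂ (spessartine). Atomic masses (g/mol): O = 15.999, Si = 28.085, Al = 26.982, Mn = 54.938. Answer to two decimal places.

42.99 wt%

Formula mass = 495.021 g/mol.
3 Mn → 3.0000 mol MnO per formula unit; M(MnO) = 70.937, so MnO mass = 212.811 g.
212.811/495.021 × 100 = 42.99 wt%.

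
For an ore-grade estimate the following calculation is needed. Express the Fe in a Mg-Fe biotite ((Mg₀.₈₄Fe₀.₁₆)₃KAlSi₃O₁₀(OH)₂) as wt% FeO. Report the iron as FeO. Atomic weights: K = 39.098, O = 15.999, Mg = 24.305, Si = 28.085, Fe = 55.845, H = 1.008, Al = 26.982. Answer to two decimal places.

M((Mg₀.₈₄Fe₀.₁₆)₃KAlSi₃O₁₀(OH)₂) = 432.393 g/mol; M(FeO) = 71.844 g/mol.
Moles FeO per formula unit = 0.48 Fe ÷ 1 = 0.4800.
FeO fraction = (0.4800 × 71.844) / 432.393 = 34.485/432.393 = 0.0798.

7.98 wt%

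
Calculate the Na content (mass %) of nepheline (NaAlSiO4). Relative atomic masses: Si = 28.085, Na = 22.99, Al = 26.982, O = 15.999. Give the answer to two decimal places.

16.18 mass %

Molar mass of NaAlSiO4: 1·22.99 + 1·26.982 + 1·28.085 + 4·15.999 = 142.053 g/mol.
Mass of Na per formula unit: 1 × 22.99 = 22.990 g.
Weight fraction Na = 22.990 / 142.053 = 0.1618.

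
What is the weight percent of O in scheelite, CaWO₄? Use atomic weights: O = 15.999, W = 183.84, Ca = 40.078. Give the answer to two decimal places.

22.23 weight percent

Formula mass = 1·40.078 + 1·183.84 + 4·15.999 = 287.914 g/mol, of which 63.996 g is O.
So O makes up 63.996/287.914 = 0.2223 of the mass, i.e. 22.23%.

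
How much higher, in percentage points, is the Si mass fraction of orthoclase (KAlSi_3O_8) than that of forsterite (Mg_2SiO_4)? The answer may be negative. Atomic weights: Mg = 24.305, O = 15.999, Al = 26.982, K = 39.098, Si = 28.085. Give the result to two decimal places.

10.31 percentage points

Si in KAlSi_3O_8: molar mass 278.327 g/mol; 3×28.085 = 84.255 g → 30.27 wt%.
Si in Mg_2SiO_4: molar mass 140.691 g/mol; 1×28.085 = 28.085 g → 19.96 wt%.
Difference = 30.27 − 19.96 = 10.31 percentage points.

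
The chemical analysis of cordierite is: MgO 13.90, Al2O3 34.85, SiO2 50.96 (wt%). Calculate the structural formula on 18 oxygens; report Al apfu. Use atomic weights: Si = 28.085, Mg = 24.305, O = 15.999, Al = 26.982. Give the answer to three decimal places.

MgO (M=40.304): mol = 0.34488; Mg = 0.34488, O = 0.34488.
Al2O3 (M=101.961): mol = 0.34180; Al = 0.68360, O = 1.02540.
SiO2 (M=60.083): mol = 0.84816; Si = 0.84816, O = 1.69632.
ΣO = 3.06660; factor = 18/ΣO = 5.86969.
Al apfu = 0.68360 × 5.86969 = 4.013.

4.013 Al apfu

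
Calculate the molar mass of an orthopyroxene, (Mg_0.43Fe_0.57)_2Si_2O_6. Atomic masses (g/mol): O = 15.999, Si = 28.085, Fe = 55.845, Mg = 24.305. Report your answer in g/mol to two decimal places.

M = 0.86(24.305) + 1.14(55.845) + 2(28.085) + 6(15.999)

236.73 g/mol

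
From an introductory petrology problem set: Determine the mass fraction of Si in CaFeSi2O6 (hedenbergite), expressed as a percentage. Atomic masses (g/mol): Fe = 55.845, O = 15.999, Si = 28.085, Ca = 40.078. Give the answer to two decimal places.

Formula mass = 1·40.078 + 1·55.845 + 2·28.085 + 6·15.999 = 248.087 g/mol, of which 56.170 g is Si.
So Si makes up 56.170/248.087 = 0.2264 of the mass, i.e. 22.64%.

22.64 mass %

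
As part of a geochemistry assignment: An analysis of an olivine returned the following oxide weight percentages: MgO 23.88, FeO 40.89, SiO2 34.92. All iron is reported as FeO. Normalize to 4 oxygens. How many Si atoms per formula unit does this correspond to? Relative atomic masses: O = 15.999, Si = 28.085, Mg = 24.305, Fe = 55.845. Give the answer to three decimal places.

1.000 Si apfu

MgO (M=40.304): mol = 0.59250; Mg = 0.59250, O = 0.59250.
FeO (M=71.844): mol = 0.56915; Fe = 0.56915, O = 0.56915.
SiO2 (M=60.083): mol = 0.58120; Si = 0.58120, O = 1.16240.
ΣO = 2.32405; factor = 4/ΣO = 1.72113.
Si apfu = 0.58120 × 1.72113 = 1.000.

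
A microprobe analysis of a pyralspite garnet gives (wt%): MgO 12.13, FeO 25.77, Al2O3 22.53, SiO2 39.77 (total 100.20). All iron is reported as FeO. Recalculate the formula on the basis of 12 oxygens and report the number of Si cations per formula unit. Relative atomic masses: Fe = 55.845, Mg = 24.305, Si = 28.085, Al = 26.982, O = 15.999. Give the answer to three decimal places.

MgO: 12.13/40.304 = 0.30096 mol → 0.30096 mol Mg, 0.30096 mol O.
FeO: 25.77/71.844 = 0.35869 mol → 0.35869 mol Fe, 0.35869 mol O.
Al2O3: 22.53/101.961 = 0.22097 mol → 0.44194 mol Al, 0.66291 mol O.
SiO2: 39.77/60.083 = 0.66192 mol → 0.66192 mol Si, 1.32384 mol O.
Total oxygen = 2.64640 mol. Normalization factor = 12/2.64640 = 4.53446.
Si per 12 O = 0.66192 × 4.53446 = 3.001.

3.001 Si apfu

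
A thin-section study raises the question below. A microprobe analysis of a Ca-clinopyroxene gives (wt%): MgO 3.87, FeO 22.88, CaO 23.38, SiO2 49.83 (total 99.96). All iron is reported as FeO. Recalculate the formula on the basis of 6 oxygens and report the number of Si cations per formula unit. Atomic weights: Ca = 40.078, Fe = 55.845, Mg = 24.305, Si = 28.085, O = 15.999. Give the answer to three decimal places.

3.87 wt% MgO ÷ 40.304 g/mol = 0.09602 mol, giving 0.09602 Mg and 0.09602 O.
22.88 wt% FeO ÷ 71.844 g/mol = 0.31847 mol, giving 0.31847 Fe and 0.31847 O.
23.38 wt% CaO ÷ 56.077 g/mol = 0.41693 mol, giving 0.41693 Ca and 0.41693 O.
49.83 wt% SiO2 ÷ 60.083 g/mol = 0.82935 mol, giving 0.82935 Si and 1.65870 O.
Oxygen sums to 2.49012; scaling by 6/2.49012 = 2.40952 puts the formula on 6 O.
Si: 0.82935 × 2.40952 = 1.998 atoms per formula unit.

1.998 Si apfu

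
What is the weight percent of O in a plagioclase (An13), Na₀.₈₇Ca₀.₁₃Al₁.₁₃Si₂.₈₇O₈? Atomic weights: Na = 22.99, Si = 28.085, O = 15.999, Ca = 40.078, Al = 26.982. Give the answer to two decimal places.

Molar mass of Na₀.₈₇Ca₀.₁₃Al₁.₁₃Si₂.₈₇O₈: 0.87·22.99 + 0.13·40.078 + 1.13·26.982 + 2.87·28.085 + 8·15.999 = 264.297 g/mol.
Mass of O per formula unit: 8 × 15.999 = 127.992 g.
Weight fraction O = 127.992 / 264.297 = 0.4843.

48.43 wt%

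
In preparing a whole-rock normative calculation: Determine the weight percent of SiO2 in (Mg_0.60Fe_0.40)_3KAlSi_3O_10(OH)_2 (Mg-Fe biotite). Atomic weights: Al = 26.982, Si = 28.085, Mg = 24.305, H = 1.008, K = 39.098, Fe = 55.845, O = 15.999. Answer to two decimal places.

39.61 wt%

Formula mass = 455.102 g/mol.
3 Si → 3.0000 mol SiO2 per formula unit; M(SiO2) = 60.083, so SiO2 mass = 180.249 g.
180.249/455.102 × 100 = 39.61 wt%.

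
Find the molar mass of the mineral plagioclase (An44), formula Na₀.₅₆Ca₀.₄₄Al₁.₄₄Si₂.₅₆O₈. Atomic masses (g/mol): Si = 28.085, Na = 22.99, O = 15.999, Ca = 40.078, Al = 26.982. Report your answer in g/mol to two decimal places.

269.25 g/mol

M = 0.56(22.99) + 0.44(40.078) + 1.44(26.982) + 2.56(28.085) + 8(15.999)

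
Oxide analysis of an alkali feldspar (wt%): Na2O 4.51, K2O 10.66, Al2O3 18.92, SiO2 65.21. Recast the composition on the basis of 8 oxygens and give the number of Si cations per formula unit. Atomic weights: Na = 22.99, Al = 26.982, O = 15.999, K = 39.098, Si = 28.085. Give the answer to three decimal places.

Na2O (M=61.979): mol = 0.07277; Na = 0.14554, O = 0.07277.
K2O (M=94.195): mol = 0.11317; K = 0.22634, O = 0.11317.
Al2O3 (M=101.961): mol = 0.18556; Al = 0.37112, O = 0.55668.
SiO2 (M=60.083): mol = 1.08533; Si = 1.08533, O = 2.17066.
ΣO = 2.91328; factor = 8/ΣO = 2.74605.
Si apfu = 1.08533 × 2.74605 = 2.980.

2.980 Si apfu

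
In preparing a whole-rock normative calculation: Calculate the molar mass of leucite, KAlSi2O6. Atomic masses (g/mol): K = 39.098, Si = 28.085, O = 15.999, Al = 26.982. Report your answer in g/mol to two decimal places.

K: 1 × 39.098 = 39.0980
Al: 1 × 26.982 = 26.9820
Si: 2 × 28.085 = 56.1700
O: 6 × 15.999 = 95.9940
Summing the contributions gives the formula mass.

218.24 g/mol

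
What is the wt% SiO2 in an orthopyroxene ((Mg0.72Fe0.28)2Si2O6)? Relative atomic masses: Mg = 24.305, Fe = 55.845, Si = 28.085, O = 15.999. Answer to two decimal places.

55.01 wt%

M((Mg0.72Fe0.28)2Si2O6) = 218.436 g/mol; M(SiO2) = 60.083 g/mol.
Moles SiO2 per formula unit = 2 Si ÷ 1 = 2.0000.
SiO2 fraction = (2.0000 × 60.083) / 218.436 = 120.166/218.436 = 0.5501.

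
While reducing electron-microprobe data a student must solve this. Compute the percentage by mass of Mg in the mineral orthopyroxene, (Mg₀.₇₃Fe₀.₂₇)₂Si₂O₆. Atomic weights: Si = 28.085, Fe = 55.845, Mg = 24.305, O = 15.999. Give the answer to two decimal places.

16.29 wt%

Molar mass of (Mg₀.₇₃Fe₀.₂₇)₂Si₂O₆: 1.46*24.305 + 0.54*55.845 + 2*28.085 + 6*15.999 = 217.806 g/mol.
Mass of Mg per formula unit: 1.46 × 24.305 = 35.485 g.
Weight fraction Mg = 35.485 / 217.806 = 0.1629.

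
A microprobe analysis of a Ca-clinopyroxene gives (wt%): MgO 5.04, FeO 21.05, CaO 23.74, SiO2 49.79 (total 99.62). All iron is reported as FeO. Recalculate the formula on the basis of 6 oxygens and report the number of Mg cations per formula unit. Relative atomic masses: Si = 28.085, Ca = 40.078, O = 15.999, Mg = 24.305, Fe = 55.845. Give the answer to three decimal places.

MgO: 5.04/40.304 = 0.12505 mol → 0.12505 mol Mg, 0.12505 mol O.
FeO: 21.05/71.844 = 0.29300 mol → 0.29300 mol Fe, 0.29300 mol O.
CaO: 23.74/56.077 = 0.42335 mol → 0.42335 mol Ca, 0.42335 mol O.
SiO2: 49.79/60.083 = 0.82869 mol → 0.82869 mol Si, 1.65738 mol O.
Total oxygen = 2.49878 mol. Normalization factor = 6/2.49878 = 2.40117.
Mg per 6 O = 0.12505 × 2.40117 = 0.300.

0.300 Mg apfu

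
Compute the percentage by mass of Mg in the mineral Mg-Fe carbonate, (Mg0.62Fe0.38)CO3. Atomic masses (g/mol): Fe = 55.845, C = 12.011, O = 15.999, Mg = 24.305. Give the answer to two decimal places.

15.65 wt%

Molar mass of (Mg0.62Fe0.38)CO3: 0.62×24.305 + 0.38×55.845 + 1×12.011 + 3×15.999 = 96.298 g/mol.
Mass of Mg per formula unit: 0.62 × 24.305 = 15.069 g.
Weight fraction Mg = 15.069 / 96.298 = 0.1565.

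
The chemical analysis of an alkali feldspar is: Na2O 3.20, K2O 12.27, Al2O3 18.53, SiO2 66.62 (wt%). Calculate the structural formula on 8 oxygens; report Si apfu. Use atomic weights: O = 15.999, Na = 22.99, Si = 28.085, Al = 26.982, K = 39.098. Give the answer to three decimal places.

3.012 Si apfu

3.20 wt% Na2O ÷ 61.979 g/mol = 0.05163 mol, giving 0.10326 Na and 0.05163 O.
12.27 wt% K2O ÷ 94.195 g/mol = 0.13026 mol, giving 0.26052 K and 0.13026 O.
18.53 wt% Al2O3 ÷ 101.961 g/mol = 0.18174 mol, giving 0.36348 Al and 0.54522 O.
66.62 wt% SiO2 ÷ 60.083 g/mol = 1.10880 mol, giving 1.10880 Si and 2.21760 O.
Oxygen sums to 2.94471; scaling by 8/2.94471 = 2.71674 puts the formula on 8 O.
Si: 1.10880 × 2.71674 = 3.012 atoms per formula unit.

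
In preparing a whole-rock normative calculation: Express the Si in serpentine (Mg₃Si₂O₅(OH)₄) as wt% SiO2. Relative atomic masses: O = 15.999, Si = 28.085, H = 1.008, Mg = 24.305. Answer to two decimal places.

Formula mass = 277.108 g/mol.
2 Si → 2.0000 mol SiO2 per formula unit; M(SiO2) = 60.083, so SiO2 mass = 120.166 g.
120.166/277.108 × 100 = 43.36 wt%.

43.36 wt%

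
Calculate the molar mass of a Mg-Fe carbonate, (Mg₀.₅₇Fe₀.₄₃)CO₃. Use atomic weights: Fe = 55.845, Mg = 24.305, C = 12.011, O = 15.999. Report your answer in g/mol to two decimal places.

M = 0.57×24.305 + 0.43×55.845 + 1×12.011 + 3×15.999

97.88 g/mol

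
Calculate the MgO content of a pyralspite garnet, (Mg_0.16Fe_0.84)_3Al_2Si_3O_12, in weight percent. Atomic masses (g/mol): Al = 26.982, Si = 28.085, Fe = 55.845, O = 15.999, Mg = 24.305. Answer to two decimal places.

4.01 wt%

Formula mass = 482.603 g/mol.
0.48 Mg → 0.4800 mol MgO per formula unit; M(MgO) = 40.304, so MgO mass = 19.346 g.
19.346/482.603 × 100 = 4.01 wt%.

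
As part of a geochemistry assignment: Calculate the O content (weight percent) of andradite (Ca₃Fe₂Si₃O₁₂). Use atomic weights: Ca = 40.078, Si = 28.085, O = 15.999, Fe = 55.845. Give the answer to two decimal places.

Molar mass of Ca₃Fe₂Si₃O₁₂: 3*40.078 + 2*55.845 + 3*28.085 + 12*15.999 = 508.167 g/mol.
Mass of O per formula unit: 12 × 15.999 = 191.988 g.
Weight fraction O = 191.988 / 508.167 = 0.3778.

37.78 weight percent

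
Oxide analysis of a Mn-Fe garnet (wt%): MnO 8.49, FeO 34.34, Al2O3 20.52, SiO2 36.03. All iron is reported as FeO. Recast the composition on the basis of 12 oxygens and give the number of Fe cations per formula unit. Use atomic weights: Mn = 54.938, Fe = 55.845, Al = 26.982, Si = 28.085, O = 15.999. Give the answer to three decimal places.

2.389 Fe apfu

MnO (M=70.937): mol = 0.11968; Mn = 0.11968, O = 0.11968.
FeO (M=71.844): mol = 0.47798; Fe = 0.47798, O = 0.47798.
Al2O3 (M=101.961): mol = 0.20125; Al = 0.40250, O = 0.60375.
SiO2 (M=60.083): mol = 0.59967; Si = 0.59967, O = 1.19934.
ΣO = 2.40075; factor = 12/ΣO = 4.99844.
Fe apfu = 0.47798 × 4.99844 = 2.389.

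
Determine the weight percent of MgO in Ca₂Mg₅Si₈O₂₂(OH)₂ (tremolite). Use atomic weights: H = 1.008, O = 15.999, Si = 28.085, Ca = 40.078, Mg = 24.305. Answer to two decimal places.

Formula mass = 812.353 g/mol.
5 Mg → 5.0000 mol MgO per formula unit; M(MgO) = 40.304, so MgO mass = 201.520 g.
201.520/812.353 × 100 = 24.81 wt%.

24.81 wt%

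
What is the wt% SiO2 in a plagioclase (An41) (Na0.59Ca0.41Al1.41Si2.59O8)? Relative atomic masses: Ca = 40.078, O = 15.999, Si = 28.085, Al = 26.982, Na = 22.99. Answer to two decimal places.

Formula mass = 268.773 g/mol.
2.59 Si → 2.5900 mol SiO2 per formula unit; M(SiO2) = 60.083, so SiO2 mass = 155.615 g.
155.615/268.773 × 100 = 57.90 wt%.

57.90 wt%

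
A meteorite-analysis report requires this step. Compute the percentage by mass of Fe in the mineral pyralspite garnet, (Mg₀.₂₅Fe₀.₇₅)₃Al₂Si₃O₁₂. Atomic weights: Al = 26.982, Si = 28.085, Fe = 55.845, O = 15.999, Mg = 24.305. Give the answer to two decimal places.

M((Mg₀.₂₅Fe₀.₇₅)₃Al₂Si₃O₁₂) = 474.087 g/mol.
Fe contributes 2.25 × 55.845 = 125.651 g per mole.
125.651/474.087 = 0.2650 → 26.50%.

26.50 mass %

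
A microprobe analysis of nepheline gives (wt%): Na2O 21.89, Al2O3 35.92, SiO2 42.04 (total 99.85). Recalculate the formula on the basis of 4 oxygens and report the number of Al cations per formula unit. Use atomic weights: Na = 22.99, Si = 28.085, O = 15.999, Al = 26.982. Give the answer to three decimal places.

21.89 wt% Na2O ÷ 61.979 g/mol = 0.35318 mol, giving 0.70636 Na and 0.35318 O.
35.92 wt% Al2O3 ÷ 101.961 g/mol = 0.35229 mol, giving 0.70458 Al and 1.05687 O.
42.04 wt% SiO2 ÷ 60.083 g/mol = 0.69970 mol, giving 0.69970 Si and 1.39940 O.
Oxygen sums to 2.80945; scaling by 4/2.80945 = 1.42377 puts the formula on 4 O.
Al: 0.70458 × 1.42377 = 1.003 atoms per formula unit.

1.003 Al apfu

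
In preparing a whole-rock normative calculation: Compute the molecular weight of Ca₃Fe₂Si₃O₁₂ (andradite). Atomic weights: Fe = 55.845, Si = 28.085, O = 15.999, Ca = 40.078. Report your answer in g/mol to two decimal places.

The formula mass is the sum 3(40.078) + 2(55.845) + 3(28.085) + 12(15.999).

508.17 g/mol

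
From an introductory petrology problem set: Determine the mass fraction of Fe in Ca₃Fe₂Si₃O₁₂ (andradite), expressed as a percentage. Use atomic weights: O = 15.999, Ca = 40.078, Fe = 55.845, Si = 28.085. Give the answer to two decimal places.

Formula mass = 3·40.078 + 2·55.845 + 3·28.085 + 12·15.999 = 508.167 g/mol, of which 111.690 g is Fe.
So Fe makes up 111.690/508.167 = 0.2198 of the mass, i.e. 21.98%.

21.98 weight percent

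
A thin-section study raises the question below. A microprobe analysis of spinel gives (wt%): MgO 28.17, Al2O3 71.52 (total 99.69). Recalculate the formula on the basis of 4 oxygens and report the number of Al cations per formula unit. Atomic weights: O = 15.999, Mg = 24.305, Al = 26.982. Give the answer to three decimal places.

2.002 Al apfu

MgO: 28.17/40.304 = 0.69894 mol → 0.69894 mol Mg, 0.69894 mol O.
Al2O3: 71.52/101.961 = 0.70144 mol → 1.40288 mol Al, 2.10432 mol O.
Total oxygen = 2.80326 mol. Normalization factor = 4/2.80326 = 1.42691.
Al per 4 O = 1.40288 × 1.42691 = 2.002.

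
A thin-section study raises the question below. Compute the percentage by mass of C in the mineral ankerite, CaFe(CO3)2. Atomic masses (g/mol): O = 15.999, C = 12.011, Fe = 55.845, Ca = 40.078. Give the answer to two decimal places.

Formula mass = 1×40.078 + 1×55.845 + 2×12.011 + 6×15.999 = 215.939 g/mol, of which 24.022 g is C.
So C makes up 24.022/215.939 = 0.1112 of the mass, i.e. 11.12%.

11.12 wt%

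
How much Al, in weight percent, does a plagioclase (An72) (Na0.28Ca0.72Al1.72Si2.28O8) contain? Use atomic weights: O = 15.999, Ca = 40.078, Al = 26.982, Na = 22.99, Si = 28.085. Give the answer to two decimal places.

16.95 weight percent

Formula mass = 0.28*22.99 + 0.72*40.078 + 1.72*26.982 + 2.28*28.085 + 8*15.999 = 273.728 g/mol, of which 46.409 g is Al.
So Al makes up 46.409/273.728 = 0.1695 of the mass, i.e. 16.95%.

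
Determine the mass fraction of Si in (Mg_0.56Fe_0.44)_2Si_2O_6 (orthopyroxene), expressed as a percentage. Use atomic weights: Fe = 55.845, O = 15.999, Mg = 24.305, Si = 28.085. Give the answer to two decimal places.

Molar mass of (Mg_0.56Fe_0.44)_2Si_2O_6: 1.12×24.305 + 0.88×55.845 + 2×28.085 + 6×15.999 = 228.529 g/mol.
Mass of Si per formula unit: 2 × 28.085 = 56.170 g.
Weight fraction Si = 56.170 / 228.529 = 0.2458.

24.58 wt%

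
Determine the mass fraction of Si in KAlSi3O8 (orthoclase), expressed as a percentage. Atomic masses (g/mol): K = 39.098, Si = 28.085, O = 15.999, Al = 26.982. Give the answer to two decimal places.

30.27 weight percent

M(KAlSi3O8) = 278.327 g/mol.
Si contributes 3 × 28.085 = 84.255 g per mole.
84.255/278.327 = 0.3027 → 30.27%.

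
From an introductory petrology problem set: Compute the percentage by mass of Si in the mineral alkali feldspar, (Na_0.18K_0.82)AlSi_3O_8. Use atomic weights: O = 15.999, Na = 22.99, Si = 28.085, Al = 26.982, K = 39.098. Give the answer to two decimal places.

Molar mass of (Na_0.18K_0.82)AlSi_3O_8: 0.18×22.99 + 0.82×39.098 + 1×26.982 + 3×28.085 + 8×15.999 = 275.428 g/mol.
Mass of Si per formula unit: 3 × 28.085 = 84.255 g.
Weight fraction Si = 84.255 / 275.428 = 0.3059.

30.59 wt%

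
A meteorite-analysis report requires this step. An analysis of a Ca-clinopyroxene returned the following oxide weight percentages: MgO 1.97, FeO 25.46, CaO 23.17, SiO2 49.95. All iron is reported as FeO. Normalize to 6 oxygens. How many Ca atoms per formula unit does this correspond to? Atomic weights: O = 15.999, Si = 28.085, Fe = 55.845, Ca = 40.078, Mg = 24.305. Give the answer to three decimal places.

1.000 Ca apfu

MgO (M=40.304): mol = 0.04888; Mg = 0.04888, O = 0.04888.
FeO (M=71.844): mol = 0.35438; Fe = 0.35438, O = 0.35438.
CaO (M=56.077): mol = 0.41318; Ca = 0.41318, O = 0.41318.
SiO2 (M=60.083): mol = 0.83135; Si = 0.83135, O = 1.66270.
ΣO = 2.47914; factor = 6/ΣO = 2.42019.
Ca apfu = 0.41318 × 2.42019 = 1.000.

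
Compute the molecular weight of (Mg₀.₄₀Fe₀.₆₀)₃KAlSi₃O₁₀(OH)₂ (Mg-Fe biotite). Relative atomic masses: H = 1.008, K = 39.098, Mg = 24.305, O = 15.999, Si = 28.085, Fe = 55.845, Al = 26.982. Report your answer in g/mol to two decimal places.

474.03 g/mol

M = 1.20(24.305) + 1.80(55.845) + 1(39.098) + 1(26.982) + 3(28.085) + 12(15.999) + 2(1.008)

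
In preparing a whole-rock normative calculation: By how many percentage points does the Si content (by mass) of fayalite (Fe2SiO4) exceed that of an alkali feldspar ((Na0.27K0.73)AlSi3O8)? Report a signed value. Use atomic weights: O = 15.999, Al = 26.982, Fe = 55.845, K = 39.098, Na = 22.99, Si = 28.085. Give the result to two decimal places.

-16.97 percentage points

M(Fe2SiO4) = 203.771 g/mol, so wt% Si = 28.085/203.771 × 100 = 13.78%.
M((Na0.27K0.73)AlSi3O8) = 273.978 g/mol, so wt% Si = 84.255/273.978 × 100 = 30.75%.
13.78 − 30.75 = -16.97 pp.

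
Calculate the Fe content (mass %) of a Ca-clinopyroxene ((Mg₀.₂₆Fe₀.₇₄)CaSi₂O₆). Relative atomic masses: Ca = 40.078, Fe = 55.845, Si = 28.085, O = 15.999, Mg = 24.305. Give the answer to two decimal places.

17.23 mass %

M((Mg₀.₂₆Fe₀.₇₄)CaSi₂O₆) = 239.887 g/mol.
Fe contributes 0.74 × 55.845 = 41.325 g per mole.
41.325/239.887 = 0.1723 → 17.23%.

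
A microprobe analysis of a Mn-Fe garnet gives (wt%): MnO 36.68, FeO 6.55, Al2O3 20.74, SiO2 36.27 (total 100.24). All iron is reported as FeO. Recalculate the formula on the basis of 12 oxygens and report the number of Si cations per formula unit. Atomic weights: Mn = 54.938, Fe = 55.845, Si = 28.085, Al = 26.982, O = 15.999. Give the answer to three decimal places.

2.986 Si apfu

MnO: 36.68/70.937 = 0.51708 mol → 0.51708 mol Mn, 0.51708 mol O.
FeO: 6.55/71.844 = 0.09117 mol → 0.09117 mol Fe, 0.09117 mol O.
Al2O3: 20.74/101.961 = 0.20341 mol → 0.40682 mol Al, 0.61023 mol O.
SiO2: 36.27/60.083 = 0.60366 mol → 0.60366 mol Si, 1.20732 mol O.
Total oxygen = 2.42580 mol. Normalization factor = 12/2.42580 = 4.94682.
Si per 12 O = 0.60366 × 4.94682 = 2.986.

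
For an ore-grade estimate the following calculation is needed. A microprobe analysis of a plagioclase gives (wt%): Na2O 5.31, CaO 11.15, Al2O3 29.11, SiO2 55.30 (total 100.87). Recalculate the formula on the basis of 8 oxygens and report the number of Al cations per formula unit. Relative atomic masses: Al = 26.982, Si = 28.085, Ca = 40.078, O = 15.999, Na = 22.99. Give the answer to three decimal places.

Na2O (M=61.979): mol = 0.08567; Na = 0.17134, O = 0.08567.
CaO (M=56.077): mol = 0.19883; Ca = 0.19883, O = 0.19883.
Al2O3 (M=101.961): mol = 0.28550; Al = 0.57100, O = 0.85650.
SiO2 (M=60.083): mol = 0.92039; Si = 0.92039, O = 1.84078.
ΣO = 2.98178; factor = 8/ΣO = 2.68296.
Al apfu = 0.57100 × 2.68296 = 1.532.

1.532 Al apfu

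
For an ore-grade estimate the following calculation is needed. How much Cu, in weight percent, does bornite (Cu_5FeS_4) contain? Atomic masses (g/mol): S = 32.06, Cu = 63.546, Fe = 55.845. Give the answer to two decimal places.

63.32 weight percent

Formula mass = 5·63.546 + 1·55.845 + 4·32.06 = 501.815 g/mol, of which 317.730 g is Cu.
So Cu makes up 317.730/501.815 = 0.6332 of the mass, i.e. 63.32%.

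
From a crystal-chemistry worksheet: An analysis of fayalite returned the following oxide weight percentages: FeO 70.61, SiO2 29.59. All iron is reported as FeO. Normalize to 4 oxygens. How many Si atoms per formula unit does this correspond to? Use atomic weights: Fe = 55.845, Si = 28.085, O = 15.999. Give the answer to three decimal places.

FeO (M=71.844): mol = 0.98282; Fe = 0.98282, O = 0.98282.
SiO2 (M=60.083): mol = 0.49249; Si = 0.49249, O = 0.98498.
ΣO = 1.96780; factor = 4/ΣO = 2.03273.
Si apfu = 0.49249 × 2.03273 = 1.001.

1.001 Si apfu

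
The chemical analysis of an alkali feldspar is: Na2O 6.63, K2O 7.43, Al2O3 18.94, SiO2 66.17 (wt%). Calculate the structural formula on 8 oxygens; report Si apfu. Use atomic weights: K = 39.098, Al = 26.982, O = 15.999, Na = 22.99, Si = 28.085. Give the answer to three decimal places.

2.991 Si apfu

Na2O (M=61.979): mol = 0.10697; Na = 0.21394, O = 0.10697.
K2O (M=94.195): mol = 0.07888; K = 0.15776, O = 0.07888.
Al2O3 (M=101.961): mol = 0.18576; Al = 0.37152, O = 0.55728.
SiO2 (M=60.083): mol = 1.10131; Si = 1.10131, O = 2.20262.
ΣO = 2.94575; factor = 8/ΣO = 2.71578.
Si apfu = 1.10131 × 2.71578 = 2.991.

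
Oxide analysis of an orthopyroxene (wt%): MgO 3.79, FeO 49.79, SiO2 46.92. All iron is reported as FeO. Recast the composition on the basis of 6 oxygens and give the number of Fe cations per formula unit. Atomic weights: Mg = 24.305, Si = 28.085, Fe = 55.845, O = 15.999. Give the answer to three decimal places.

MgO (M=40.304): mol = 0.09404; Mg = 0.09404, O = 0.09404.
FeO (M=71.844): mol = 0.69303; Fe = 0.69303, O = 0.69303.
SiO2 (M=60.083): mol = 0.78092; Si = 0.78092, O = 1.56184.
ΣO = 2.34891; factor = 6/ΣO = 2.55438.
Fe apfu = 0.69303 × 2.55438 = 1.770.

1.770 Fe apfu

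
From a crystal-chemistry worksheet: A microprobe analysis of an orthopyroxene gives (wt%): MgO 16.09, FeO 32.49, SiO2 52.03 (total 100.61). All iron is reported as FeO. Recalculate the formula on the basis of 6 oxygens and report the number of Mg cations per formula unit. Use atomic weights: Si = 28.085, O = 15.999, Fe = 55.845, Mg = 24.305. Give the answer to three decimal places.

16.09 wt% MgO ÷ 40.304 g/mol = 0.39922 mol, giving 0.39922 Mg and 0.39922 O.
32.49 wt% FeO ÷ 71.844 g/mol = 0.45223 mol, giving 0.45223 Fe and 0.45223 O.
52.03 wt% SiO2 ÷ 60.083 g/mol = 0.86597 mol, giving 0.86597 Si and 1.73194 O.
Oxygen sums to 2.58339; scaling by 6/2.58339 = 2.32253 puts the formula on 6 O.
Mg: 0.39922 × 2.32253 = 0.927 atoms per formula unit.

0.927 Mg apfu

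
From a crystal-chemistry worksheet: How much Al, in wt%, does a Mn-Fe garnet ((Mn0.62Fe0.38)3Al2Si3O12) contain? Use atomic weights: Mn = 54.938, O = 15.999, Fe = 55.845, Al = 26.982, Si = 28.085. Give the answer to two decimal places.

10.88 wt%

M((Mn0.62Fe0.38)3Al2Si3O12) = 496.055 g/mol.
Al contributes 2 × 26.982 = 53.964 g per mole.
53.964/496.055 = 0.1088 → 10.88%.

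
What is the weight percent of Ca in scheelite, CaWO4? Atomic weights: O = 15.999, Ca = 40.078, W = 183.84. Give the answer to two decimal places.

Molar mass of CaWO4: 1×40.078 + 1×183.84 + 4×15.999 = 287.914 g/mol.
Mass of Ca per formula unit: 1 × 40.078 = 40.078 g.
Weight fraction Ca = 40.078 / 287.914 = 0.1392.

13.92 wt%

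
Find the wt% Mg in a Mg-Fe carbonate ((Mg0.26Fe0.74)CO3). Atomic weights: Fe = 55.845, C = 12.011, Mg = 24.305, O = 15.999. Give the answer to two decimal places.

5.87 weight percent

Molar mass of (Mg0.26Fe0.74)CO3: 0.26×24.305 + 0.74×55.845 + 1×12.011 + 3×15.999 = 107.653 g/mol.
Mass of Mg per formula unit: 0.26 × 24.305 = 6.319 g.
Weight fraction Mg = 6.319 / 107.653 = 0.0587.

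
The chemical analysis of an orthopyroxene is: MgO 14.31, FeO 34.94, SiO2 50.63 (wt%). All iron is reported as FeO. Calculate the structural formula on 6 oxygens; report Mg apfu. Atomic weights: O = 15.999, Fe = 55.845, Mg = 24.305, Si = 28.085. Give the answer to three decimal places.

0.843 Mg apfu

14.31 wt% MgO ÷ 40.304 g/mol = 0.35505 mol, giving 0.35505 Mg and 0.35505 O.
34.94 wt% FeO ÷ 71.844 g/mol = 0.48633 mol, giving 0.48633 Fe and 0.48633 O.
50.63 wt% SiO2 ÷ 60.083 g/mol = 0.84267 mol, giving 0.84267 Si and 1.68534 O.
Oxygen sums to 2.52672; scaling by 6/2.52672 = 2.37462 puts the formula on 6 O.
Mg: 0.35505 × 2.37462 = 0.843 atoms per formula unit.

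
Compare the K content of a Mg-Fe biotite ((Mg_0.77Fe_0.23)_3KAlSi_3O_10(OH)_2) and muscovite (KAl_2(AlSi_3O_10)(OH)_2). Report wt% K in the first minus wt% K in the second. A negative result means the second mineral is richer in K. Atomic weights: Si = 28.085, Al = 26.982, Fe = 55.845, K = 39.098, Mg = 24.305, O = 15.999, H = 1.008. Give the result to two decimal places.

-0.91 percentage points

K in (Mg_0.77Fe_0.23)_3KAlSi_3O_10(OH)_2: molar mass 439.017 g/mol; 1×39.098 = 39.098 g → 8.91 wt%.
K in KAl_2(AlSi_3O_10)(OH)_2: molar mass 398.303 g/mol; 1×39.098 = 39.098 g → 9.82 wt%.
Difference = 8.91 − 9.82 = -0.91 percentage points.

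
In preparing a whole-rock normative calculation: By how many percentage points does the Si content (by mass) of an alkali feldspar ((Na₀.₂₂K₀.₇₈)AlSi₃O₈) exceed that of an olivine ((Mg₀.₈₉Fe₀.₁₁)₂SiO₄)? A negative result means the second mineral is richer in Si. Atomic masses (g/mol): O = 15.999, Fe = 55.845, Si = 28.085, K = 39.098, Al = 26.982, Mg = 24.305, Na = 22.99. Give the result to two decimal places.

First mineral: 84.255 g Si in 274.783 g formula = 30.66 wt% Si.
Second mineral: 28.085 g Si in 147.630 g formula = 19.02 wt% Si.
30.66% − 19.02% gives a difference of 11.64 percentage points.

11.64 percentage points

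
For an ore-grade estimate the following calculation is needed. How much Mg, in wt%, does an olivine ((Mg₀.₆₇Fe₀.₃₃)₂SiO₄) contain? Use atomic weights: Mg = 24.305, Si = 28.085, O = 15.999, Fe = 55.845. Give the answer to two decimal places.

20.17 wt%

Molar mass of (Mg₀.₆₇Fe₀.₃₃)₂SiO₄: 1.34·24.305 + 0.66·55.845 + 1·28.085 + 4·15.999 = 161.507 g/mol.
Mass of Mg per formula unit: 1.34 × 24.305 = 32.569 g.
Weight fraction Mg = 32.569 / 161.507 = 0.2017.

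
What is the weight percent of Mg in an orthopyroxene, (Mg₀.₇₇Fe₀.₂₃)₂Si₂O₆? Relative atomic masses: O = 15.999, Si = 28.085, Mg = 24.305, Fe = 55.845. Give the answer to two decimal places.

M((Mg₀.₇₇Fe₀.₂₃)₂Si₂O₆) = 215.282 g/mol.
Mg contributes 1.54 × 24.305 = 37.430 g per mole.
37.430/215.282 = 0.1739 → 17.39%.

17.39 mass %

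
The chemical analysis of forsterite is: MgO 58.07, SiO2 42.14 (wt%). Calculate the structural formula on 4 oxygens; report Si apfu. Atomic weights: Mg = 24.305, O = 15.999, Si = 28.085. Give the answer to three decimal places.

MgO: 58.07/40.304 = 1.44080 mol → 1.44080 mol Mg, 1.44080 mol O.
SiO2: 42.14/60.083 = 0.70136 mol → 0.70136 mol Si, 1.40272 mol O.
Total oxygen = 2.84352 mol. Normalization factor = 4/2.84352 = 1.40671.
Si per 4 O = 0.70136 × 1.40671 = 0.987.

0.987 Si apfu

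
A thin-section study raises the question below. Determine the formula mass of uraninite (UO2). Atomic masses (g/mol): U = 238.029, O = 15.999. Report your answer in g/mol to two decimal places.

U: 1 × 238.029 = 238.0290
O: 2 × 15.999 = 31.9980
Summing the contributions gives the formula mass.

270.03 g/mol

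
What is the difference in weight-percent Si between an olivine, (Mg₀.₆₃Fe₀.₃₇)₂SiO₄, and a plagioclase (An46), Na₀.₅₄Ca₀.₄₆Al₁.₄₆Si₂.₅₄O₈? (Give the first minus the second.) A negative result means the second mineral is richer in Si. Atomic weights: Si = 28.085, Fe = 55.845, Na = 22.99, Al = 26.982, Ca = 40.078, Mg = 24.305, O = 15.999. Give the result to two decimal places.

First mineral: 28.085 g Si in 164.031 g formula = 17.12 wt% Si.
Second mineral: 71.336 g Si in 269.572 g formula = 26.46 wt% Si.
17.12% − 26.46% gives a difference of -9.34 percentage points.

-9.34 percentage points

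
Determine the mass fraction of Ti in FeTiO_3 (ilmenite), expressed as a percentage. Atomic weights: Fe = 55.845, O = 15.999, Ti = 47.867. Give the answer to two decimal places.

31.55 mass %

Molar mass of FeTiO_3: 1·55.845 + 1·47.867 + 3·15.999 = 151.709 g/mol.
Mass of Ti per formula unit: 1 × 47.867 = 47.867 g.
Weight fraction Ti = 47.867 / 151.709 = 0.3155.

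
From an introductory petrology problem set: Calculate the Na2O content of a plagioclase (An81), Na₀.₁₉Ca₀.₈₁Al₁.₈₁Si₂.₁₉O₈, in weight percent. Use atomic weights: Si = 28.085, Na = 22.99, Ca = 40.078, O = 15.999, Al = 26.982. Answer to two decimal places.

Molar mass of Na₀.₁₉Ca₀.₈₁Al₁.₈₁Si₂.₁₉O₈ = 0.19×22.99 + 0.81×40.078 + 1.81×26.982 + 2.19×28.085 + 8×15.999 = 275.167 g/mol.
Each formula unit contains 0.19 Na, equivalent to 0.19/2 = 0.0950 mol Na2O.
M(Na2O) = 2×22.99 + 1×15.999 = 61.979 g/mol.
Mass of Na2O per formula unit = 0.0950 × 61.979 = 5.888 g.
Na2O wt% = 5.888 / 275.167 × 100 = 2.14%.

2.14 wt%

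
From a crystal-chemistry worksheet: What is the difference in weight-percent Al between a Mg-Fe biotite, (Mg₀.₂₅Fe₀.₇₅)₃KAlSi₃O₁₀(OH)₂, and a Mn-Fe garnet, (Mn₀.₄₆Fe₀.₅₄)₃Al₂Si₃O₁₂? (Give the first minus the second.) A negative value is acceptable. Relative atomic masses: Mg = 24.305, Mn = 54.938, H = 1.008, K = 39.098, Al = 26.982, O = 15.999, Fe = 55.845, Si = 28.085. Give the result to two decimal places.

-5.34 percentage points

Al in (Mg₀.₂₅Fe₀.₇₅)₃KAlSi₃O₁₀(OH)₂: molar mass 488.219 g/mol; 1×26.982 = 26.982 g → 5.53 wt%.
Al in (Mn₀.₄₆Fe₀.₅₄)₃Al₂Si₃O₁₂: molar mass 496.490 g/mol; 2×26.982 = 53.964 g → 10.87 wt%.
Difference = 5.53 − 10.87 = -5.34 percentage points.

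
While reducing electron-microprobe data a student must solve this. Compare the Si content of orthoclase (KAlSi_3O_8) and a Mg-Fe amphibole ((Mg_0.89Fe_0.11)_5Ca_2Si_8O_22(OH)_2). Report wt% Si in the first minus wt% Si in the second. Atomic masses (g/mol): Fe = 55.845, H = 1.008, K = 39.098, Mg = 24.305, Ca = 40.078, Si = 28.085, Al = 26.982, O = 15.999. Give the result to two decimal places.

M(KAlSi_3O_8) = 278.327 g/mol, so wt% Si = 84.255/278.327 × 100 = 30.27%.
M((Mg_0.89Fe_0.11)_5Ca_2Si_8O_22(OH)_2) = 829.700 g/mol, so wt% Si = 224.680/829.700 × 100 = 27.08%.
30.27 − 27.08 = 3.19 pp.

3.19 percentage points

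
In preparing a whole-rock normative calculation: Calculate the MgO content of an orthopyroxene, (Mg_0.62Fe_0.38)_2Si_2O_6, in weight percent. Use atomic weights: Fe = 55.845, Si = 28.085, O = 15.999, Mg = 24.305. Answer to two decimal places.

22.24 wt%

M((Mg_0.62Fe_0.38)_2Si_2O_6) = 224.744 g/mol; M(MgO) = 40.304 g/mol.
Moles MgO per formula unit = 1.24 Mg ÷ 1 = 1.2400.
MgO fraction = (1.2400 × 40.304) / 224.744 = 49.977/224.744 = 0.2224.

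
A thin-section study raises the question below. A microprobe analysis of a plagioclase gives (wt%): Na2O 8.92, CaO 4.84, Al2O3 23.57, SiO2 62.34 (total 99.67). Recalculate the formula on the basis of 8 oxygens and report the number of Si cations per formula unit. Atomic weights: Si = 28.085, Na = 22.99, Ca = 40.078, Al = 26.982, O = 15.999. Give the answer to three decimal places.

2.768 Si apfu

Na2O: 8.92/61.979 = 0.14392 mol → 0.28784 mol Na, 0.14392 mol O.
CaO: 4.84/56.077 = 0.08631 mol → 0.08631 mol Ca, 0.08631 mol O.
Al2O3: 23.57/101.961 = 0.23117 mol → 0.46234 mol Al, 0.69351 mol O.
SiO2: 62.34/60.083 = 1.03756 mol → 1.03756 mol Si, 2.07512 mol O.
Total oxygen = 2.99886 mol. Normalization factor = 8/2.99886 = 2.66768.
Si per 8 O = 1.03756 × 2.66768 = 2.768.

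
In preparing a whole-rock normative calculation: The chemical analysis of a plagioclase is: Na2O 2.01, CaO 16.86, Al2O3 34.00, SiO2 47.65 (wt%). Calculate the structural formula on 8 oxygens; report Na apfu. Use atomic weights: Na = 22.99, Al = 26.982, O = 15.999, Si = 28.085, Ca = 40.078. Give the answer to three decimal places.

2.01 wt% Na2O ÷ 61.979 g/mol = 0.03243 mol, giving 0.06486 Na and 0.03243 O.
16.86 wt% CaO ÷ 56.077 g/mol = 0.30066 mol, giving 0.30066 Ca and 0.30066 O.
34.00 wt% Al2O3 ÷ 101.961 g/mol = 0.33346 mol, giving 0.66692 Al and 1.00038 O.
47.65 wt% SiO2 ÷ 60.083 g/mol = 0.79307 mol, giving 0.79307 Si and 1.58614 O.
Oxygen sums to 2.91961; scaling by 8/2.91961 = 2.74009 puts the formula on 8 O.
Na: 0.06486 × 2.74009 = 0.178 atoms per formula unit.

0.178 Na apfu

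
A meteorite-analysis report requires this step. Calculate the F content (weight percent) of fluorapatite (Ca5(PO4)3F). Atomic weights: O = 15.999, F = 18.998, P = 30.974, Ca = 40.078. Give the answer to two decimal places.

3.77 weight percent

Molar mass of Ca5(PO4)3F: 5·40.078 + 3·30.974 + 12·15.999 + 1·18.998 = 504.298 g/mol.
Mass of F per formula unit: 1 × 18.998 = 18.998 g.
Weight fraction F = 18.998 / 504.298 = 0.0377.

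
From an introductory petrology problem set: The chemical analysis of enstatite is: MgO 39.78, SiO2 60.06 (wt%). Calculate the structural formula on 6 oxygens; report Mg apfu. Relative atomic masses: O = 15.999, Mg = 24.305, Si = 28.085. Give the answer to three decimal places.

39.78 wt% MgO ÷ 40.304 g/mol = 0.98700 mol, giving 0.98700 Mg and 0.98700 O.
60.06 wt% SiO2 ÷ 60.083 g/mol = 0.99962 mol, giving 0.99962 Si and 1.99924 O.
Oxygen sums to 2.98624; scaling by 6/2.98624 = 2.00922 puts the formula on 6 O.
Mg: 0.98700 × 2.00922 = 1.983 atoms per formula unit.

1.983 Mg apfu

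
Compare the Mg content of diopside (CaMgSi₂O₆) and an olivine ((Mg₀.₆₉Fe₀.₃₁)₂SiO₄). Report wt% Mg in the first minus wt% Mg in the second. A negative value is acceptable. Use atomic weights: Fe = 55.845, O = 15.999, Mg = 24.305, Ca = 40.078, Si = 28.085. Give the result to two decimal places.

-9.71 percentage points

Mg in CaMgSi₂O₆: molar mass 216.547 g/mol; 1×24.305 = 24.305 g → 11.22 wt%.
Mg in (Mg₀.₆₉Fe₀.₃₁)₂SiO₄: molar mass 160.246 g/mol; 1.38×24.305 = 33.541 g → 20.93 wt%.
Difference = 11.22 − 20.93 = -9.71 percentage points.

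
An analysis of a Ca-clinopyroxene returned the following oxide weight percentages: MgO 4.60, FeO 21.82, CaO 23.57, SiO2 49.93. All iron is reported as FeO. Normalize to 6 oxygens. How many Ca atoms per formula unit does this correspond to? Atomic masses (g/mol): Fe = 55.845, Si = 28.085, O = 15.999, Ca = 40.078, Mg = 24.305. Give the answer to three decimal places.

1.009 Ca apfu

MgO (M=40.304): mol = 0.11413; Mg = 0.11413, O = 0.11413.
FeO (M=71.844): mol = 0.30371; Fe = 0.30371, O = 0.30371.
CaO (M=56.077): mol = 0.42031; Ca = 0.42031, O = 0.42031.
SiO2 (M=60.083): mol = 0.83102; Si = 0.83102, O = 1.66204.
ΣO = 2.50019; factor = 6/ΣO = 2.39982.
Ca apfu = 0.42031 × 2.39982 = 1.009.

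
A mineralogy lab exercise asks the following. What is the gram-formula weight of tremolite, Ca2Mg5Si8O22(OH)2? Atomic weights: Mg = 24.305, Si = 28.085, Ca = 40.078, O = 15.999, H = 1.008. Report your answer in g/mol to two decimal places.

The formula mass is the sum 2·40.078 + 5·24.305 + 8·28.085 + 24·15.999 + 2·1.008.

812.35 g/mol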